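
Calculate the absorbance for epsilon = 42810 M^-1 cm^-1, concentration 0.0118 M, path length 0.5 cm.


A = epsilon * c * l
A = 42810 * 0.0118 * 0.5
A = 252.579

252.579


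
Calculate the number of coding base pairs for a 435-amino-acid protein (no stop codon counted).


Each amino acid = 1 codon = 3 bp
bp = 435 * 3 = 1305 bp

1305 bp


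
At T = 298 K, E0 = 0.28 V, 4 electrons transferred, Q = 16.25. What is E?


E = E0 - (RT/nF) * ln(Q)
E = 0.28 - (8.314 * 298 / (4 * 96485)) * ln(16.25)
E = 0.2621 V

0.2621 V


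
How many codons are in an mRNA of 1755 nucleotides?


codons = nucleotides / 3
codons = 1755 / 3 = 585

585


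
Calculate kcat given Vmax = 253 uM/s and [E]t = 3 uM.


kcat = Vmax / [E]t
kcat = 253 / 3
kcat = 84.3333 s^-1

84.3333 s^-1


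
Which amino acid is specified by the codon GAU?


Standard genetic code lookup.
Codon GAU -> Asp

Asp


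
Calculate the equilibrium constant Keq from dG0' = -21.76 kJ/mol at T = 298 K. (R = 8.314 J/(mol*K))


Keq = exp(-dG0 * 1000 / (R * T))
Keq = exp(-(-21.76) * 1000 / (8.314 * 298))
Keq = 6521.0598

6521.0598


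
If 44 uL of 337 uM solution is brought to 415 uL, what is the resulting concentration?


C2 = C1 * V1 / V2
C2 = 337 * 44 / 415
C2 = 35.7301 uM

35.7301 uM


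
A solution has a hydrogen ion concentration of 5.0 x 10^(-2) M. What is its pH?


pH = -log10([H+])
pH = -log10(5.0 x 10^(-2))
pH = 1.301

1.301


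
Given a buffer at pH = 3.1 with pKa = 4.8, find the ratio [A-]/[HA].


[A-]/[HA] = 10^(pH - pKa)
= 10^(3.1 - 4.8)
= 0.02

0.02


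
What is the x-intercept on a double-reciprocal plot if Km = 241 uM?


x-intercept = -1/Km
= -1/241
= -0.0041 1/uM

-0.0041 1/uM


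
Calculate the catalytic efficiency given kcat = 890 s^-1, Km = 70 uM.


Catalytic efficiency = kcat / Km
= 890 / 70
= 12.7143 uM^-1*s^-1

12.7143 uM^-1*s^-1


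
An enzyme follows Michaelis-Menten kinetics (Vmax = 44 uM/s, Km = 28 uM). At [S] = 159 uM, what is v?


v = Vmax * [S] / (Km + [S])
v = 44 * 159 / (28 + 159)
v = 37.4118 uM/s

37.4118 uM/s


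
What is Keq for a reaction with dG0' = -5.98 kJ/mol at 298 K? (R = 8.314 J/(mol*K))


Keq = exp(-dG0 * 1000 / (R * T))
Keq = exp(-(-5.98) * 1000 / (8.314 * 298))
Keq = 11.1747

11.1747


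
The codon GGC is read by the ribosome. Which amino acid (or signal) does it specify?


Standard genetic code lookup.
Codon GGC -> Gly

Gly


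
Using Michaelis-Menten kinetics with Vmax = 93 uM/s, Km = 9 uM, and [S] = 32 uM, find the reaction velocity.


v = Vmax * [S] / (Km + [S])
v = 93 * 32 / (9 + 32)
v = 72.5854 uM/s

72.5854 uM/s


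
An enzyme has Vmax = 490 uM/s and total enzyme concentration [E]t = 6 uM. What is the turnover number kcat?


kcat = Vmax / [E]t
kcat = 490 / 6
kcat = 81.6667 s^-1

81.6667 s^-1


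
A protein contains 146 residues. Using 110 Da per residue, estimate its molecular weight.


MW = n_residues * 110 Da
MW = 146 * 110
MW = 16060 Da

16060 Da


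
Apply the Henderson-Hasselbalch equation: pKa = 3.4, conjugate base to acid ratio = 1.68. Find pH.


pH = pKa + log10([A-]/[HA])
pH = 3.4 + log10(1.68)
pH = 3.6253

3.6253


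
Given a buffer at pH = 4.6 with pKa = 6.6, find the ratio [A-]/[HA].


[A-]/[HA] = 10^(pH - pKa)
= 10^(4.6 - 6.6)
= 0.01

0.01


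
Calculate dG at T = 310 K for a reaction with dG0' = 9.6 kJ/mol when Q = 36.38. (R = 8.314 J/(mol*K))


dG = dG0' + RT * ln(Q) / 1000
dG = 9.6 + 8.314 * 310 * ln(36.38) / 1000
dG = 18.863 kJ/mol

18.863 kJ/mol


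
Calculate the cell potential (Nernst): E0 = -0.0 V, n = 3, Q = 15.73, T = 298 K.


E = E0 - (RT/nF) * ln(Q)
E = -0.0 - (8.314 * 298 / (3 * 96485)) * ln(15.73)
E = -0.0236 V

-0.0236 V


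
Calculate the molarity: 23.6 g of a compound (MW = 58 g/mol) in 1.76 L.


C = (mass / MW) / volume
C = (23.6 / 58) / 1.76
C = 0.2312 M

0.2312 M


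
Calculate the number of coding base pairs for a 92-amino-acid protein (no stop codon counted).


Each amino acid = 1 codon = 3 bp
bp = 92 * 3 = 276 bp

276 bp


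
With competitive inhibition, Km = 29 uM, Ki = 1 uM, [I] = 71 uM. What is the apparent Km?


Km_app = Km * (1 + [I]/Ki)
Km_app = 29 * (1 + 71/1)
Km_app = 2088.0 uM

2088.0 uM


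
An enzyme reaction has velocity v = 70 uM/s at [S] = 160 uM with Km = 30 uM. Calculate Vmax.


Vmax = v * (Km + [S]) / [S]
Vmax = 70 * (30 + 160) / 160
Vmax = 83.125 uM/s

83.125 uM/s


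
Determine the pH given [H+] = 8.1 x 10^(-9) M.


pH = -log10([H+])
pH = -log10(8.1 x 10^(-9))
pH = 8.0915

8.0915


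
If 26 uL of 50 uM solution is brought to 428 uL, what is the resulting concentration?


C2 = C1 * V1 / V2
C2 = 50 * 26 / 428
C2 = 3.0374 uM

3.0374 uM


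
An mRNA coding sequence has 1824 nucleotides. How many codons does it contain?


codons = nucleotides / 3
codons = 1824 / 3 = 608

608


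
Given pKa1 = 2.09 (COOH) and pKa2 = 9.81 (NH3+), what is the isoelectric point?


pI = (pKa1 + pKa2) / 2
pI = (2.09 + 9.81) / 2
pI = 5.95

5.95


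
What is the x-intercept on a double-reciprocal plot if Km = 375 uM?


x-intercept = -1/Km
= -1/375
= -0.0027 1/uM

-0.0027 1/uM


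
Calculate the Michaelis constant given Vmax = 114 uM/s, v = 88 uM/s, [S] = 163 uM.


Km = [S] * (Vmax - v) / v
Km = 163 * (114 - 88) / 88
Km = 48.1591 uM

48.1591 uM


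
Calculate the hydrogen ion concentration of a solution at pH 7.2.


[H+] = 10^(-pH)
[H+] = 10^(-7.2)
[H+] = 6.310e-08 M

6.310e-08 M


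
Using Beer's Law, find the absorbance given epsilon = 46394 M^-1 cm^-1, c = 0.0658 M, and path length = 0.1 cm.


A = epsilon * c * l
A = 46394 * 0.0658 * 0.1
A = 305.2725

305.2725


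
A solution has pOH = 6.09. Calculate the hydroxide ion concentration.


[OH-] = 10^(-pOH)
[OH-] = 10^(-6.09)
[OH-] = 8.128e-07 M

8.128e-07 M


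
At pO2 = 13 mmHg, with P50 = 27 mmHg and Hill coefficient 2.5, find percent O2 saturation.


Y = pO2^n / (P50^n + pO2^n)
Y = 13^2.5 / (27^2.5 + 13^2.5)
Y = 13.86%

13.86%


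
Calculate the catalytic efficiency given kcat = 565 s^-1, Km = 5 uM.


Catalytic efficiency = kcat / Km
= 565 / 5
= 113.0 uM^-1*s^-1

113.0 uM^-1*s^-1


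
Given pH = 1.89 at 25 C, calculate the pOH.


pOH = 14 - pH
pOH = 14 - 1.89
pOH = 12.11

12.11


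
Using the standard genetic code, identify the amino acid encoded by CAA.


Standard genetic code lookup.
Codon CAA -> Gln

Gln


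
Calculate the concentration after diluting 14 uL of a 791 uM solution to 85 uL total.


C2 = C1 * V1 / V2
C2 = 791 * 14 / 85
C2 = 130.2824 uM

130.2824 uM


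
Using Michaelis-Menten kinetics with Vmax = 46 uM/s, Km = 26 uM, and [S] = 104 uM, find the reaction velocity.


v = Vmax * [S] / (Km + [S])
v = 46 * 104 / (26 + 104)
v = 36.8 uM/s

36.8 uM/s


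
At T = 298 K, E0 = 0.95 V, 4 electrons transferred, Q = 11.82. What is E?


E = E0 - (RT/nF) * ln(Q)
E = 0.95 - (8.314 * 298 / (4 * 96485)) * ln(11.82)
E = 0.9341 V

0.9341 V


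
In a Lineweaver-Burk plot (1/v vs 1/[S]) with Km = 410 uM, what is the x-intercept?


x-intercept = -1/Km
= -1/410
= -0.0024 1/uM

-0.0024 1/uM


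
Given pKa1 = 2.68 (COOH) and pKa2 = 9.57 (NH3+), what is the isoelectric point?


pI = (pKa1 + pKa2) / 2
pI = (2.68 + 9.57) / 2
pI = 6.125

6.125


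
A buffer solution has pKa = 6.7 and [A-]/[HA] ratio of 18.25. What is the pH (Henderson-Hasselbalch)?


pH = pKa + log10([A-]/[HA])
pH = 6.7 + log10(18.25)
pH = 7.9613

7.9613


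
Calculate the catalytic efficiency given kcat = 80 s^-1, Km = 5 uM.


Catalytic efficiency = kcat / Km
= 80 / 5
= 16.0 uM^-1*s^-1

16.0 uM^-1*s^-1


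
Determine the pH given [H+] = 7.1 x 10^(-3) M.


pH = -log10([H+])
pH = -log10(7.1 x 10^(-3))
pH = 2.1487

2.1487


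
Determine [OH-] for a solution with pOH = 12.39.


[OH-] = 10^(-pOH)
[OH-] = 10^(-12.39)
[OH-] = 4.074e-13 M

4.074e-13 M


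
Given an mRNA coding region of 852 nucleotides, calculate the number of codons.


codons = nucleotides / 3
codons = 852 / 3 = 284

284


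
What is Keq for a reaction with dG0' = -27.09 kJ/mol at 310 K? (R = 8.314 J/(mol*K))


Keq = exp(-dG0 * 1000 / (R * T))
Keq = exp(-(-27.09) * 1000 / (8.314 * 310))
Keq = 36711.1849

36711.1849


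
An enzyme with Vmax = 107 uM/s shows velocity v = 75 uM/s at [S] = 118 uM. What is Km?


Km = [S] * (Vmax - v) / v
Km = 118 * (107 - 75) / 75
Km = 50.3467 uM

50.3467 uM


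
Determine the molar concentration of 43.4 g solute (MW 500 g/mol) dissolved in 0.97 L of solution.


C = (mass / MW) / volume
C = (43.4 / 500) / 0.97
C = 0.0895 M

0.0895 M


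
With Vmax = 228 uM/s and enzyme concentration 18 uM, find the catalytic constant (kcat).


kcat = Vmax / [E]t
kcat = 228 / 18
kcat = 12.6667 s^-1

12.6667 s^-1


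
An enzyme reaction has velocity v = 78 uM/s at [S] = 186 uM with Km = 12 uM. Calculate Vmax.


Vmax = v * (Km + [S]) / [S]
Vmax = 78 * (12 + 186) / 186
Vmax = 83.0323 uM/s

83.0323 uM/s


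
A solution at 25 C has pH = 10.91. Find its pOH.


pOH = 14 - pH
pOH = 14 - 10.91
pOH = 3.09

3.09


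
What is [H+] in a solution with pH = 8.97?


[H+] = 10^(-pH)
[H+] = 10^(-8.97)
[H+] = 1.072e-09 M

1.072e-09 M


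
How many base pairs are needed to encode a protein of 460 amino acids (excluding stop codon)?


Each amino acid = 1 codon = 3 bp
bp = 460 * 3 = 1380 bp

1380 bp


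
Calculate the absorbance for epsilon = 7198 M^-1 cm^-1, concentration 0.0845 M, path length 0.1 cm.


A = epsilon * c * l
A = 7198 * 0.0845 * 0.1
A = 60.8231

60.8231


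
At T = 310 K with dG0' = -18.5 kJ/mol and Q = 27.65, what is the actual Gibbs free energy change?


dG = dG0' + RT * ln(Q) / 1000
dG = -18.5 + 8.314 * 310 * ln(27.65) / 1000
dG = -9.9442 kJ/mol

-9.9442 kJ/mol


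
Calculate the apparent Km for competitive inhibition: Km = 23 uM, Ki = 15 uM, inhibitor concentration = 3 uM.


Km_app = Km * (1 + [I]/Ki)
Km_app = 23 * (1 + 3/15)
Km_app = 27.6 uM

27.6 uM


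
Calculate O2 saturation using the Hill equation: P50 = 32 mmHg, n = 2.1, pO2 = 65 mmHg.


Y = pO2^n / (P50^n + pO2^n)
Y = 65^2.1 / (32^2.1 + 65^2.1)
Y = 81.58%

81.58%


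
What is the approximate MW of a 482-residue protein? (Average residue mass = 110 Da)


MW = n_residues * 110 Da
MW = 482 * 110
MW = 53020 Da

53020 Da


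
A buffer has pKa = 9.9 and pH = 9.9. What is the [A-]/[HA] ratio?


[A-]/[HA] = 10^(pH - pKa)
= 10^(9.9 - 9.9)
= 1.0

1.0


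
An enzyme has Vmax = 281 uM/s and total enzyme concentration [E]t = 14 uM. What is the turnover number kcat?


kcat = Vmax / [E]t
kcat = 281 / 14
kcat = 20.0714 s^-1

20.0714 s^-1


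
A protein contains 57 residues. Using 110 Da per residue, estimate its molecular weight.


MW = n_residues * 110 Da
MW = 57 * 110
MW = 6270 Da

6270 Da


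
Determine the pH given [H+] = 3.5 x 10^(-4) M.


pH = -log10([H+])
pH = -log10(3.5 x 10^(-4))
pH = 3.4559

3.4559


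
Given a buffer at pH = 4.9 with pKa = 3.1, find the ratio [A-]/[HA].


[A-]/[HA] = 10^(pH - pKa)
= 10^(4.9 - 3.1)
= 63.0957

63.0957


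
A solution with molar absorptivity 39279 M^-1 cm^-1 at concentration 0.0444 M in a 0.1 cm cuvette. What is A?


A = epsilon * c * l
A = 39279 * 0.0444 * 0.1
A = 174.3988

174.3988


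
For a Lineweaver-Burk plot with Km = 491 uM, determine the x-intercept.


x-intercept = -1/Km
= -1/491
= -0.002 1/uM

-0.002 1/uM


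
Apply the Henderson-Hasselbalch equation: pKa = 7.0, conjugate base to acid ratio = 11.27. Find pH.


pH = pKa + log10([A-]/[HA])
pH = 7.0 + log10(11.27)
pH = 8.0519

8.0519


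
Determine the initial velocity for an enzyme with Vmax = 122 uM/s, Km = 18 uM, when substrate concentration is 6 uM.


v = Vmax * [S] / (Km + [S])
v = 122 * 6 / (18 + 6)
v = 30.5 uM/s

30.5 uM/s


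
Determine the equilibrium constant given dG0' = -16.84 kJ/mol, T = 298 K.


Keq = exp(-dG0 * 1000 / (R * T))
Keq = exp(-(-16.84) * 1000 / (8.314 * 298))
Keq = 895.1372

895.1372


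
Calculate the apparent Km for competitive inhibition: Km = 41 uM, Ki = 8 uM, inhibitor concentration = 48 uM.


Km_app = Km * (1 + [I]/Ki)
Km_app = 41 * (1 + 48/8)
Km_app = 287.0 uM

287.0 uM


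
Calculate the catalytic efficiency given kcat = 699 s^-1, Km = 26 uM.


Catalytic efficiency = kcat / Km
= 699 / 26
= 26.8846 uM^-1*s^-1

26.8846 uM^-1*s^-1


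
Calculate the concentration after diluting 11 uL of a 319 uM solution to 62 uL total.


C2 = C1 * V1 / V2
C2 = 319 * 11 / 62
C2 = 56.5968 uM

56.5968 uM


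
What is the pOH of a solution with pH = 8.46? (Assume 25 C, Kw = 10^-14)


pOH = 14 - pH
pOH = 14 - 8.46
pOH = 5.54

5.54


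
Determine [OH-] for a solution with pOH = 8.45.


[OH-] = 10^(-pOH)
[OH-] = 10^(-8.45)
[OH-] = 3.548e-09 M

3.548e-09 M


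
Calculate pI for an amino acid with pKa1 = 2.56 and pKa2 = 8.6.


pI = (pKa1 + pKa2) / 2
pI = (2.56 + 8.6) / 2
pI = 5.58

5.58


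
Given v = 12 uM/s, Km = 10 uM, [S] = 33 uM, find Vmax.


Vmax = v * (Km + [S]) / [S]
Vmax = 12 * (10 + 33) / 33
Vmax = 15.6364 uM/s

15.6364 uM/s


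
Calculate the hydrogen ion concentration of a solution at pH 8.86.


[H+] = 10^(-pH)
[H+] = 10^(-8.86)
[H+] = 1.380e-09 M

1.380e-09 M


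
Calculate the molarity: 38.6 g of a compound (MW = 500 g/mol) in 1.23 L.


C = (mass / MW) / volume
C = (38.6 / 500) / 1.23
C = 0.0628 M

0.0628 M


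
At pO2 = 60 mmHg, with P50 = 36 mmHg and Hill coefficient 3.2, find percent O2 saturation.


Y = pO2^n / (P50^n + pO2^n)
Y = 60^3.2 / (36^3.2 + 60^3.2)
Y = 83.68%

83.68%


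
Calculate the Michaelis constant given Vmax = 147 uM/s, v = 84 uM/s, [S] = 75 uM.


Km = [S] * (Vmax - v) / v
Km = 75 * (147 - 84) / 84
Km = 56.25 uM

56.25 uM


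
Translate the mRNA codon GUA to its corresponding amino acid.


Standard genetic code lookup.
Codon GUA -> Val

Val


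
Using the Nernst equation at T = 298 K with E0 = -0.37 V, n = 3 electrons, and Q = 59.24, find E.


E = E0 - (RT/nF) * ln(Q)
E = -0.37 - (8.314 * 298 / (3 * 96485)) * ln(59.24)
E = -0.4049 V

-0.4049 V


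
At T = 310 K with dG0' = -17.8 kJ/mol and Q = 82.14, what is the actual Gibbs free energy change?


dG = dG0' + RT * ln(Q) / 1000
dG = -17.8 + 8.314 * 310 * ln(82.14) / 1000
dG = -6.438 kJ/mol

-6.438 kJ/mol


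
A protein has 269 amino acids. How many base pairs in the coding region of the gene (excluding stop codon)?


Each amino acid = 1 codon = 3 bp
bp = 269 * 3 = 807 bp

807 bp


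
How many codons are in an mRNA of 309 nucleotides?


codons = nucleotides / 3
codons = 309 / 3 = 103

103


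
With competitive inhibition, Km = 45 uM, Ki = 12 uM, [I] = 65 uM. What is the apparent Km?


Km_app = Km * (1 + [I]/Ki)
Km_app = 45 * (1 + 65/12)
Km_app = 288.75 uM

288.75 uM


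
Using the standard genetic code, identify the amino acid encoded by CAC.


Standard genetic code lookup.
Codon CAC -> His

His


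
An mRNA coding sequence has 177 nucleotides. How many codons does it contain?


codons = nucleotides / 3
codons = 177 / 3 = 59

59


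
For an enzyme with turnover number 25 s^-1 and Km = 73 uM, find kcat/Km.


Catalytic efficiency = kcat / Km
= 25 / 73
= 0.3425 uM^-1*s^-1

0.3425 uM^-1*s^-1


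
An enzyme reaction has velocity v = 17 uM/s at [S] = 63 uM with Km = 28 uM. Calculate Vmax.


Vmax = v * (Km + [S]) / [S]
Vmax = 17 * (28 + 63) / 63
Vmax = 24.5556 uM/s

24.5556 uM/s


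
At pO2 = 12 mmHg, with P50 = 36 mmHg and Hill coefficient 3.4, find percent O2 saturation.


Y = pO2^n / (P50^n + pO2^n)
Y = 12^3.4 / (36^3.4 + 12^3.4)
Y = 2.33%

2.33%


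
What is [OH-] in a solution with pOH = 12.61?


[OH-] = 10^(-pOH)
[OH-] = 10^(-12.61)
[OH-] = 2.455e-13 M

2.455e-13 M


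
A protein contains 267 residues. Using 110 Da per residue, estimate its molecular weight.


MW = n_residues * 110 Da
MW = 267 * 110
MW = 29370 Da

29370 Da


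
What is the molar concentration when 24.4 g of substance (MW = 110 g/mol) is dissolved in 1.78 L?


C = (mass / MW) / volume
C = (24.4 / 110) / 1.78
C = 0.1246 M

0.1246 M


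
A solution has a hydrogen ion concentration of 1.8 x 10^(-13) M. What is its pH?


pH = -log10([H+])
pH = -log10(1.8 x 10^(-13))
pH = 12.7447

12.7447


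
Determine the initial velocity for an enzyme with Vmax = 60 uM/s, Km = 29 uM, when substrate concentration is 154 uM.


v = Vmax * [S] / (Km + [S])
v = 60 * 154 / (29 + 154)
v = 50.4918 uM/s

50.4918 uM/s


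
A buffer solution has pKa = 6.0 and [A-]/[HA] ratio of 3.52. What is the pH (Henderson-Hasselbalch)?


pH = pKa + log10([A-]/[HA])
pH = 6.0 + log10(3.52)
pH = 6.5465

6.5465


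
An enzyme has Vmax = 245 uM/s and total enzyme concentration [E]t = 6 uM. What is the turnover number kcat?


kcat = Vmax / [E]t
kcat = 245 / 6
kcat = 40.8333 s^-1

40.8333 s^-1


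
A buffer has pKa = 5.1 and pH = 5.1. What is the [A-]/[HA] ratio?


[A-]/[HA] = 10^(pH - pKa)
= 10^(5.1 - 5.1)
= 1.0

1.0


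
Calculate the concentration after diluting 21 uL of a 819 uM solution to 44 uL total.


C2 = C1 * V1 / V2
C2 = 819 * 21 / 44
C2 = 390.8864 uM

390.8864 uM


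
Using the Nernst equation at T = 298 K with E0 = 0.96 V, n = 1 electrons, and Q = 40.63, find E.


E = E0 - (RT/nF) * ln(Q)
E = 0.96 - (8.314 * 298 / (1 * 96485)) * ln(40.63)
E = 0.8649 V

0.8649 V


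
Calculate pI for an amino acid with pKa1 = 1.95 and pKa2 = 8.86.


pI = (pKa1 + pKa2) / 2
pI = (1.95 + 8.86) / 2
pI = 5.405

5.405


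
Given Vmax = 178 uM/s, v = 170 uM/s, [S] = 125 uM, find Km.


Km = [S] * (Vmax - v) / v
Km = 125 * (178 - 170) / 170
Km = 5.8824 uM

5.8824 uM


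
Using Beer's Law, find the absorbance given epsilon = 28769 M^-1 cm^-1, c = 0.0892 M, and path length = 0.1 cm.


A = epsilon * c * l
A = 28769 * 0.0892 * 0.1
A = 256.6195

256.6195


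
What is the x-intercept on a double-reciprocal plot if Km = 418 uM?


x-intercept = -1/Km
= -1/418
= -0.0024 1/uM

-0.0024 1/uM


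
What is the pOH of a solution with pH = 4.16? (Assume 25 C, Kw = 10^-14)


pOH = 14 - pH
pOH = 14 - 4.16
pOH = 9.84

9.84


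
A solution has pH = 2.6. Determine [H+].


[H+] = 10^(-pH)
[H+] = 10^(-2.6)
[H+] = 0.0025 M

0.0025 M


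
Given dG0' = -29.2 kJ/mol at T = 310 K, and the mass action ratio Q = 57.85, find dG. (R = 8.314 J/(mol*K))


dG = dG0' + RT * ln(Q) / 1000
dG = -29.2 + 8.314 * 310 * ln(57.85) / 1000
dG = -18.7415 kJ/mol

-18.7415 kJ/mol


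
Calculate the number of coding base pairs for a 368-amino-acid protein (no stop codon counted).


Each amino acid = 1 codon = 3 bp
bp = 368 * 3 = 1104 bp

1104 bp


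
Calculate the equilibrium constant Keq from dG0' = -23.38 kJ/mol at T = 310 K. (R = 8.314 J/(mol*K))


Keq = exp(-dG0 * 1000 / (R * T))
Keq = exp(-(-23.38) * 1000 / (8.314 * 310))
Keq = 8702.5221

8702.5221


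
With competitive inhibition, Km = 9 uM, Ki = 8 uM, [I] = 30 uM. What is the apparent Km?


Km_app = Km * (1 + [I]/Ki)
Km_app = 9 * (1 + 30/8)
Km_app = 42.75 uM

42.75 uM


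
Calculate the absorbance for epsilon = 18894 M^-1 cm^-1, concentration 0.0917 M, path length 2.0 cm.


A = epsilon * c * l
A = 18894 * 0.0917 * 2.0
A = 3465.1596

3465.1596


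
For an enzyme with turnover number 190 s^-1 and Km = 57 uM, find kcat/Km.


Catalytic efficiency = kcat / Km
= 190 / 57
= 3.3333 uM^-1*s^-1

3.3333 uM^-1*s^-1


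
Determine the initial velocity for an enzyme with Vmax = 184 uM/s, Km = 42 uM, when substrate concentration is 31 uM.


v = Vmax * [S] / (Km + [S])
v = 184 * 31 / (42 + 31)
v = 78.137 uM/s

78.137 uM/s


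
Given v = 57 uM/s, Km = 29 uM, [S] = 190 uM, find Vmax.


Vmax = v * (Km + [S]) / [S]
Vmax = 57 * (29 + 190) / 190
Vmax = 65.7 uM/s

65.7 uM/s


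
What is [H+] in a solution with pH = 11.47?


[H+] = 10^(-pH)
[H+] = 10^(-11.47)
[H+] = 3.388e-12 M

3.388e-12 M


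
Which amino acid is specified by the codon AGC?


Standard genetic code lookup.
Codon AGC -> Ser

Ser


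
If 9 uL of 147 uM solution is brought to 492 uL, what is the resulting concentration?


C2 = C1 * V1 / V2
C2 = 147 * 9 / 492
C2 = 2.689 uM

2.689 uM


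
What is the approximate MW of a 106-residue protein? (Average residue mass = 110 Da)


MW = n_residues * 110 Da
MW = 106 * 110
MW = 11660 Da

11660 Da


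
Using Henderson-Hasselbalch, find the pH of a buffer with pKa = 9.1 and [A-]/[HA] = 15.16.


pH = pKa + log10([A-]/[HA])
pH = 9.1 + log10(15.16)
pH = 10.2807

10.2807


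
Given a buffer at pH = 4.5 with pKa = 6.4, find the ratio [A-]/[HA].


[A-]/[HA] = 10^(pH - pKa)
= 10^(4.5 - 6.4)
= 0.0126

0.0126


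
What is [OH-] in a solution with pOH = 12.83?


[OH-] = 10^(-pOH)
[OH-] = 10^(-12.83)
[OH-] = 1.479e-13 M

1.479e-13 M


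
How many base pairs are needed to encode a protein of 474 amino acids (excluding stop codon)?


Each amino acid = 1 codon = 3 bp
bp = 474 * 3 = 1422 bp

1422 bp


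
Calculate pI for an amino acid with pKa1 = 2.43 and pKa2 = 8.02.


pI = (pKa1 + pKa2) / 2
pI = (2.43 + 8.02) / 2
pI = 5.225

5.225


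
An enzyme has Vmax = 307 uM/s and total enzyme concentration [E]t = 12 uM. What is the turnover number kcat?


kcat = Vmax / [E]t
kcat = 307 / 12
kcat = 25.5833 s^-1

25.5833 s^-1


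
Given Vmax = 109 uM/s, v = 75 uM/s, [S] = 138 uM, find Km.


Km = [S] * (Vmax - v) / v
Km = 138 * (109 - 75) / 75
Km = 62.56 uM

62.56 uM


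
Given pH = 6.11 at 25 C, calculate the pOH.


pOH = 14 - pH
pOH = 14 - 6.11
pOH = 7.89

7.89


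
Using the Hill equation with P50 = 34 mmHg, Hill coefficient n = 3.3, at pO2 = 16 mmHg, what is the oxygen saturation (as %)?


Y = pO2^n / (P50^n + pO2^n)
Y = 16^3.3 / (34^3.3 + 16^3.3)
Y = 7.67%

7.67%


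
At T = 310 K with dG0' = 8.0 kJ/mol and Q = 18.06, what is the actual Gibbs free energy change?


dG = dG0' + RT * ln(Q) / 1000
dG = 8.0 + 8.314 * 310 * ln(18.06) / 1000
dG = 15.458 kJ/mol

15.458 kJ/mol


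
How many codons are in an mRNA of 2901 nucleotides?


codons = nucleotides / 3
codons = 2901 / 3 = 967

967


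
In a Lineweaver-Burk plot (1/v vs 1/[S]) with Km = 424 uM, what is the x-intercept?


x-intercept = -1/Km
= -1/424
= -0.0024 1/uM

-0.0024 1/uM


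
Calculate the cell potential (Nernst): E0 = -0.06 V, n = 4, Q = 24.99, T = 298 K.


E = E0 - (RT/nF) * ln(Q)
E = -0.06 - (8.314 * 298 / (4 * 96485)) * ln(24.99)
E = -0.0807 V

-0.0807 V


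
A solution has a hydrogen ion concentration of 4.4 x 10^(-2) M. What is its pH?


pH = -log10([H+])
pH = -log10(4.4 x 10^(-2))
pH = 1.3565

1.3565


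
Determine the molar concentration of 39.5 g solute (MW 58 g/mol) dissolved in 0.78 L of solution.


C = (mass / MW) / volume
C = (39.5 / 58) / 0.78
C = 0.8731 M

0.8731 M


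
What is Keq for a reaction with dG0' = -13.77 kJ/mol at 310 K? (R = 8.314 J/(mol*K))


Keq = exp(-dG0 * 1000 / (R * T))
Keq = exp(-(-13.77) * 1000 / (8.314 * 310))
Keq = 209.0802

209.0802


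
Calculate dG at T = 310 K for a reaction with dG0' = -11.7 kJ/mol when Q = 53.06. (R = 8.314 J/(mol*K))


dG = dG0' + RT * ln(Q) / 1000
dG = -11.7 + 8.314 * 310 * ln(53.06) / 1000
dG = -1.4643 kJ/mol

-1.4643 kJ/mol


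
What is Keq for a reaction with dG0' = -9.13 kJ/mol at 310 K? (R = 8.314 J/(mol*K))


Keq = exp(-dG0 * 1000 / (R * T))
Keq = exp(-(-9.13) * 1000 / (8.314 * 310))
Keq = 34.5502

34.5502


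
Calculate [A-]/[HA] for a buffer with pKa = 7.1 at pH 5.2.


[A-]/[HA] = 10^(pH - pKa)
= 10^(5.2 - 7.1)
= 0.0126

0.0126


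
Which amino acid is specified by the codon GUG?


Standard genetic code lookup.
Codon GUG -> Val

Val


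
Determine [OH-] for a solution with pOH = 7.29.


[OH-] = 10^(-pOH)
[OH-] = 10^(-7.29)
[OH-] = 5.129e-08 M

5.129e-08 M


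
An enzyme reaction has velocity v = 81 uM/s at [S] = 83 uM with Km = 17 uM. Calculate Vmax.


Vmax = v * (Km + [S]) / [S]
Vmax = 81 * (17 + 83) / 83
Vmax = 97.5904 uM/s

97.5904 uM/s


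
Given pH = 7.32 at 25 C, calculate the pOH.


pOH = 14 - pH
pOH = 14 - 7.32
pOH = 6.68

6.68


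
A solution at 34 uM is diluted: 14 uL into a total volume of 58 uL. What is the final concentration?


C2 = C1 * V1 / V2
C2 = 34 * 14 / 58
C2 = 8.2069 uM

8.2069 uM


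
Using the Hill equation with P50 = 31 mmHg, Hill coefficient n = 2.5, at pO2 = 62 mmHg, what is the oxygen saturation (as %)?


Y = pO2^n / (P50^n + pO2^n)
Y = 62^2.5 / (31^2.5 + 62^2.5)
Y = 84.98%

84.98%


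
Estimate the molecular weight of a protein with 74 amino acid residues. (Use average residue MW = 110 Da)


MW = n_residues * 110 Da
MW = 74 * 110
MW = 8140 Da

8140 Da


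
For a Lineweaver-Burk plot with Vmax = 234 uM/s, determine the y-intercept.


y-intercept = 1/Vmax
= 1/234
= 0.0043 s/uM

0.0043 s/uM


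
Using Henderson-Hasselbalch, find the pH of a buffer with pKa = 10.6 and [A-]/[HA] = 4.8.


pH = pKa + log10([A-]/[HA])
pH = 10.6 + log10(4.8)
pH = 11.2812

11.2812


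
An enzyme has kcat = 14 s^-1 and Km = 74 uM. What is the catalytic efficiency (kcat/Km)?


Catalytic efficiency = kcat / Km
= 14 / 74
= 0.1892 uM^-1*s^-1

0.1892 uM^-1*s^-1


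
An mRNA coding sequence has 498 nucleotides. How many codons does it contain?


codons = nucleotides / 3
codons = 498 / 3 = 166

166


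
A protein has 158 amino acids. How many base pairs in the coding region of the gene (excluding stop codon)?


Each amino acid = 1 codon = 3 bp
bp = 158 * 3 = 474 bp

474 bp


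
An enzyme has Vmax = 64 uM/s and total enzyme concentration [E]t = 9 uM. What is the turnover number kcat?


kcat = Vmax / [E]t
kcat = 64 / 9
kcat = 7.1111 s^-1

7.1111 s^-1


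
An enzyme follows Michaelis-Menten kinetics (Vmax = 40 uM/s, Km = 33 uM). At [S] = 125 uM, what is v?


v = Vmax * [S] / (Km + [S])
v = 40 * 125 / (33 + 125)
v = 31.6456 uM/s

31.6456 uM/s


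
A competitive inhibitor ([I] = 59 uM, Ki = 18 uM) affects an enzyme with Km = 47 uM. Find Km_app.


Km_app = Km * (1 + [I]/Ki)
Km_app = 47 * (1 + 59/18)
Km_app = 201.0556 uM

201.0556 uM


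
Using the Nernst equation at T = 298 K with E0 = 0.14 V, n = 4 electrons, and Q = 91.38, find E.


E = E0 - (RT/nF) * ln(Q)
E = 0.14 - (8.314 * 298 / (4 * 96485)) * ln(91.38)
E = 0.111 V

0.111 V


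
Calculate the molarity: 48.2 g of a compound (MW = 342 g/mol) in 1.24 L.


C = (mass / MW) / volume
C = (48.2 / 342) / 1.24
C = 0.1137 M

0.1137 M


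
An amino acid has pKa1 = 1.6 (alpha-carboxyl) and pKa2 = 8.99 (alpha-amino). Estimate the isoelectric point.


pI = (pKa1 + pKa2) / 2
pI = (1.6 + 8.99) / 2
pI = 5.295

5.295


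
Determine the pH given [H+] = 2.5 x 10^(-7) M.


pH = -log10([H+])
pH = -log10(2.5 x 10^(-7))
pH = 6.6021

6.6021


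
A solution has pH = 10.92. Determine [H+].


[H+] = 10^(-pH)
[H+] = 10^(-10.92)
[H+] = 1.202e-11 M

1.202e-11 M


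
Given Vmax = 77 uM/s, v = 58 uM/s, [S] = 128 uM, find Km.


Km = [S] * (Vmax - v) / v
Km = 128 * (77 - 58) / 58
Km = 41.931 uM

41.931 uM


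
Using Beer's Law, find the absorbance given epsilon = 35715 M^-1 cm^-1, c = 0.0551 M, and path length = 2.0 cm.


A = epsilon * c * l
A = 35715 * 0.0551 * 2.0
A = 3935.793

3935.793


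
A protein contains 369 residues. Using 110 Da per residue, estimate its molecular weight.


MW = n_residues * 110 Da
MW = 369 * 110
MW = 40590 Da

40590 Da


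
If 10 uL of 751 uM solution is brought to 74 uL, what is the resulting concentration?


C2 = C1 * V1 / V2
C2 = 751 * 10 / 74
C2 = 101.4865 uM

101.4865 uM


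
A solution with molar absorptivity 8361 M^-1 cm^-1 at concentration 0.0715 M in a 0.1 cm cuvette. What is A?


A = epsilon * c * l
A = 8361 * 0.0715 * 0.1
A = 59.7811

59.7811


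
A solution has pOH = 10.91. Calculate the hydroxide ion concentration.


[OH-] = 10^(-pOH)
[OH-] = 10^(-10.91)
[OH-] = 1.230e-11 M

1.230e-11 M


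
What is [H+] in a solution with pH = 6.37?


[H+] = 10^(-pH)
[H+] = 10^(-6.37)
[H+] = 4.266e-07 M

4.266e-07 M


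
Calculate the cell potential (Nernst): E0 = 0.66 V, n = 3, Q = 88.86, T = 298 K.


E = E0 - (RT/nF) * ln(Q)
E = 0.66 - (8.314 * 298 / (3 * 96485)) * ln(88.86)
E = 0.6216 V

0.6216 V


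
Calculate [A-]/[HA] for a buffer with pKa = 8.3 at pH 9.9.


[A-]/[HA] = 10^(pH - pKa)
= 10^(9.9 - 8.3)
= 39.8107

39.8107


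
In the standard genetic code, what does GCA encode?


Standard genetic code lookup.
Codon GCA -> Ala

Ala


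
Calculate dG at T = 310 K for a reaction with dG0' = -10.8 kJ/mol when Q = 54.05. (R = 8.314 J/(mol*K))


dG = dG0' + RT * ln(Q) / 1000
dG = -10.8 + 8.314 * 310 * ln(54.05) / 1000
dG = -0.5166 kJ/mol

-0.5166 kJ/mol


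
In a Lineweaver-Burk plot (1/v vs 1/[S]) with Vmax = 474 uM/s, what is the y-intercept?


y-intercept = 1/Vmax
= 1/474
= 0.0021 s/uM

0.0021 s/uM


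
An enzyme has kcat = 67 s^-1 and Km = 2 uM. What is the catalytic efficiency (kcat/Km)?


Catalytic efficiency = kcat / Km
= 67 / 2
= 33.5 uM^-1*s^-1

33.5 uM^-1*s^-1


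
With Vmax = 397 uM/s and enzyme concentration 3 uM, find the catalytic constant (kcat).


kcat = Vmax / [E]t
kcat = 397 / 3
kcat = 132.3333 s^-1

132.3333 s^-1


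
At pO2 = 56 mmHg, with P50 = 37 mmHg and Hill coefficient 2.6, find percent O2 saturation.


Y = pO2^n / (P50^n + pO2^n)
Y = 56^2.6 / (37^2.6 + 56^2.6)
Y = 74.6%

74.6%


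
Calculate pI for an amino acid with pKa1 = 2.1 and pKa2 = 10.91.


pI = (pKa1 + pKa2) / 2
pI = (2.1 + 10.91) / 2
pI = 6.505

6.505


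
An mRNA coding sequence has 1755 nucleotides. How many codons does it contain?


codons = nucleotides / 3
codons = 1755 / 3 = 585

585


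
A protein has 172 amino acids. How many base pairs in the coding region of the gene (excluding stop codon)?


Each amino acid = 1 codon = 3 bp
bp = 172 * 3 = 516 bp

516 bp


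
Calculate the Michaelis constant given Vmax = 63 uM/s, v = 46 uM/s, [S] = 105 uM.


Km = [S] * (Vmax - v) / v
Km = 105 * (63 - 46) / 46
Km = 38.8043 uM

38.8043 uM


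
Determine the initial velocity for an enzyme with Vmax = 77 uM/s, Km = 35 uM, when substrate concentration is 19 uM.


v = Vmax * [S] / (Km + [S])
v = 77 * 19 / (35 + 19)
v = 27.0926 uM/s

27.0926 uM/s


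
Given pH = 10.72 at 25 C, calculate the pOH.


pOH = 14 - pH
pOH = 14 - 10.72
pOH = 3.28

3.28


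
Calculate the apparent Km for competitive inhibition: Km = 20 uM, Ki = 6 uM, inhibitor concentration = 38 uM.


Km_app = Km * (1 + [I]/Ki)
Km_app = 20 * (1 + 38/6)
Km_app = 146.6667 uM

146.6667 uM


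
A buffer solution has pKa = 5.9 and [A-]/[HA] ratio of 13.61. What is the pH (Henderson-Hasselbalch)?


pH = pKa + log10([A-]/[HA])
pH = 5.9 + log10(13.61)
pH = 7.0339

7.0339


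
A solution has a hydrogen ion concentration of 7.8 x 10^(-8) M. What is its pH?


pH = -log10([H+])
pH = -log10(7.8 x 10^(-8))
pH = 7.1079

7.1079


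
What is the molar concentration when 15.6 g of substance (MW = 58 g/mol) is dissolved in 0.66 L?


C = (mass / MW) / volume
C = (15.6 / 58) / 0.66
C = 0.4075 M

0.4075 M


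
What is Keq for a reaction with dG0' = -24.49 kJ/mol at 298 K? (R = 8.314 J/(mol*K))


Keq = exp(-dG0 * 1000 / (R * T))
Keq = exp(-(-24.49) * 1000 / (8.314 * 298))
Keq = 19627.3134

19627.3134


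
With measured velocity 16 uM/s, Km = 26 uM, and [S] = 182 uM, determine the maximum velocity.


Vmax = v * (Km + [S]) / [S]
Vmax = 16 * (26 + 182) / 182
Vmax = 18.2857 uM/s

18.2857 uM/s


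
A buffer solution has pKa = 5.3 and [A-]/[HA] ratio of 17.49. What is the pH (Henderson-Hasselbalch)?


pH = pKa + log10([A-]/[HA])
pH = 5.3 + log10(17.49)
pH = 6.5428

6.5428


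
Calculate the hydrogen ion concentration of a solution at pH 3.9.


[H+] = 10^(-pH)
[H+] = 10^(-3.9)
[H+] = 1.259e-04 M

1.259e-04 M


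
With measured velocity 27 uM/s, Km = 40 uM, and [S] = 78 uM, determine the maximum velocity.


Vmax = v * (Km + [S]) / [S]
Vmax = 27 * (40 + 78) / 78
Vmax = 40.8462 uM/s

40.8462 uM/s


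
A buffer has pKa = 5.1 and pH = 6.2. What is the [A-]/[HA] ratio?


[A-]/[HA] = 10^(pH - pKa)
= 10^(6.2 - 5.1)
= 12.5893

12.5893


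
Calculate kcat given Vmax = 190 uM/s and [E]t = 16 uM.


kcat = Vmax / [E]t
kcat = 190 / 16
kcat = 11.875 s^-1

11.875 s^-1


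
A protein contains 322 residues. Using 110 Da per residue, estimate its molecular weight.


MW = n_residues * 110 Da
MW = 322 * 110
MW = 35420 Da

35420 Da


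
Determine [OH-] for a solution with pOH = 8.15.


[OH-] = 10^(-pOH)
[OH-] = 10^(-8.15)
[OH-] = 7.079e-09 M

7.079e-09 M


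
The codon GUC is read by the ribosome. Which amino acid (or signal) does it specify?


Standard genetic code lookup.
Codon GUC -> Val

Val


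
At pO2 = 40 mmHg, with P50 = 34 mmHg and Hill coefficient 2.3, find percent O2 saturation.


Y = pO2^n / (P50^n + pO2^n)
Y = 40^2.3 / (34^2.3 + 40^2.3)
Y = 59.24%

59.24%


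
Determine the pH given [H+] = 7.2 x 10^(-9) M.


pH = -log10([H+])
pH = -log10(7.2 x 10^(-9))
pH = 8.1427

8.1427


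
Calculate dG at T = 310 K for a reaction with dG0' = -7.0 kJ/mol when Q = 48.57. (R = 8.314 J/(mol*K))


dG = dG0' + RT * ln(Q) / 1000
dG = -7.0 + 8.314 * 310 * ln(48.57) / 1000
dG = 3.0078 kJ/mol

3.0078 kJ/mol


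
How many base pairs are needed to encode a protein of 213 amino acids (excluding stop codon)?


Each amino acid = 1 codon = 3 bp
bp = 213 * 3 = 639 bp

639 bp


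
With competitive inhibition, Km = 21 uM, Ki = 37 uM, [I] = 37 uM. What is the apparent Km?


Km_app = Km * (1 + [I]/Ki)
Km_app = 21 * (1 + 37/37)
Km_app = 42.0 uM

42.0 uM


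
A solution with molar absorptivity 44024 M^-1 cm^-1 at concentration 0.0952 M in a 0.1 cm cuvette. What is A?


A = epsilon * c * l
A = 44024 * 0.0952 * 0.1
A = 419.1085

419.1085


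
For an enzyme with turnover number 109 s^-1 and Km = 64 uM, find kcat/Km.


Catalytic efficiency = kcat / Km
= 109 / 64
= 1.7031 uM^-1*s^-1

1.7031 uM^-1*s^-1


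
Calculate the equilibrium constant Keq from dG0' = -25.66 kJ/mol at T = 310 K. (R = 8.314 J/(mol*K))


Keq = exp(-dG0 * 1000 / (R * T))
Keq = exp(-(-25.66) * 1000 / (8.314 * 310))
Keq = 21078.3378

21078.3378


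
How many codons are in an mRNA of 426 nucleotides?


codons = nucleotides / 3
codons = 426 / 3 = 142

142


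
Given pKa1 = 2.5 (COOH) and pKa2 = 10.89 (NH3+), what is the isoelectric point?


pI = (pKa1 + pKa2) / 2
pI = (2.5 + 10.89) / 2
pI = 6.695

6.695


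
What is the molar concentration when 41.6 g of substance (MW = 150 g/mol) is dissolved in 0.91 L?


C = (mass / MW) / volume
C = (41.6 / 150) / 0.91
C = 0.3048 M

0.3048 M


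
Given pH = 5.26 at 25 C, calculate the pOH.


pOH = 14 - pH
pOH = 14 - 5.26
pOH = 8.74

8.74


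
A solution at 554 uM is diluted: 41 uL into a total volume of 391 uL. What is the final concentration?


C2 = C1 * V1 / V2
C2 = 554 * 41 / 391
C2 = 58.0921 uM

58.0921 uM


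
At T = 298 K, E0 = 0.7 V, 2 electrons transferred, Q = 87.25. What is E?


E = E0 - (RT/nF) * ln(Q)
E = 0.7 - (8.314 * 298 / (2 * 96485)) * ln(87.25)
E = 0.6426 V

0.6426 V


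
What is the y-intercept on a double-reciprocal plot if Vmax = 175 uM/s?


y-intercept = 1/Vmax
= 1/175
= 0.0057 s/uM

0.0057 s/uM


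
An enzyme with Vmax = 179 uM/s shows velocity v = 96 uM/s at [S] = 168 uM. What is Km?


Km = [S] * (Vmax - v) / v
Km = 168 * (179 - 96) / 96
Km = 145.25 uM

145.25 uM


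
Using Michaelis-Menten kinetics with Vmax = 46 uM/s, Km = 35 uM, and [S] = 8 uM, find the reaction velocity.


v = Vmax * [S] / (Km + [S])
v = 46 * 8 / (35 + 8)
v = 8.5581 uM/s

8.5581 uM/s


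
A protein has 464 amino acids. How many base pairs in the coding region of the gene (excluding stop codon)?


Each amino acid = 1 codon = 3 bp
bp = 464 * 3 = 1392 bp

1392 bp


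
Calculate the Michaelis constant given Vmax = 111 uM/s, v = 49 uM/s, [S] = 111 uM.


Km = [S] * (Vmax - v) / v
Km = 111 * (111 - 49) / 49
Km = 140.449 uM

140.449 uM


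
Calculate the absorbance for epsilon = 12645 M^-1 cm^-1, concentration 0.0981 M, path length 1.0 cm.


A = epsilon * c * l
A = 12645 * 0.0981 * 1.0
A = 1240.4745

1240.4745


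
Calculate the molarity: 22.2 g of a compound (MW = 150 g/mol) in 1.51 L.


C = (mass / MW) / volume
C = (22.2 / 150) / 1.51
C = 0.098 M

0.098 M


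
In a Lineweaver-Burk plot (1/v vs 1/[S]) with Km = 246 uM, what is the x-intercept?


x-intercept = -1/Km
= -1/246
= -0.0041 1/uM

-0.0041 1/uM


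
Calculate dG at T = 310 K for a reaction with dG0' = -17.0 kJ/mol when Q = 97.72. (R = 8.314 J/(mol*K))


dG = dG0' + RT * ln(Q) / 1000
dG = -17.0 + 8.314 * 310 * ln(97.72) / 1000
dG = -5.1904 kJ/mol

-5.1904 kJ/mol


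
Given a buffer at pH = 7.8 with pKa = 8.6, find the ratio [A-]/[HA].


[A-]/[HA] = 10^(pH - pKa)
= 10^(7.8 - 8.6)
= 0.1585

0.1585


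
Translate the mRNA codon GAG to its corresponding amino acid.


Standard genetic code lookup.
Codon GAG -> Glu

Glu


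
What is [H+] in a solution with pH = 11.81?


[H+] = 10^(-pH)
[H+] = 10^(-11.81)
[H+] = 1.549e-12 M

1.549e-12 M


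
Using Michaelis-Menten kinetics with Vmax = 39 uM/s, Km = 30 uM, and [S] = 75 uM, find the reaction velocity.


v = Vmax * [S] / (Km + [S])
v = 39 * 75 / (30 + 75)
v = 27.8571 uM/s

27.8571 uM/s


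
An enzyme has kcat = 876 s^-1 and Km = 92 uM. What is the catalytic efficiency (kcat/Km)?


Catalytic efficiency = kcat / Km
= 876 / 92
= 9.5217 uM^-1*s^-1

9.5217 uM^-1*s^-1


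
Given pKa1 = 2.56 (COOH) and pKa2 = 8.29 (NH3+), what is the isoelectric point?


pI = (pKa1 + pKa2) / 2
pI = (2.56 + 8.29) / 2
pI = 5.425

5.425


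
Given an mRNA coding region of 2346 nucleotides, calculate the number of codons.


codons = nucleotides / 3
codons = 2346 / 3 = 782

782


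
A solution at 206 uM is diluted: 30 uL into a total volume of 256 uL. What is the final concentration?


C2 = C1 * V1 / V2
C2 = 206 * 30 / 256
C2 = 24.1406 uM

24.1406 uM


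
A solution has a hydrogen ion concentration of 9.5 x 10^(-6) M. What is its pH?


pH = -log10([H+])
pH = -log10(9.5 x 10^(-6))
pH = 5.0223

5.0223


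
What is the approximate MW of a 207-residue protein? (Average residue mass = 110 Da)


MW = n_residues * 110 Da
MW = 207 * 110
MW = 22770 Da

22770 Da


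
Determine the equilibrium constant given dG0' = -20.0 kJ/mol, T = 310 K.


Keq = exp(-dG0 * 1000 / (R * T))
Keq = exp(-(-20.0) * 1000 / (8.314 * 310))
Keq = 2344.7605

2344.7605


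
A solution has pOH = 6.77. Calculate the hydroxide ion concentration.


[OH-] = 10^(-pOH)
[OH-] = 10^(-6.77)
[OH-] = 1.698e-07 M

1.698e-07 M


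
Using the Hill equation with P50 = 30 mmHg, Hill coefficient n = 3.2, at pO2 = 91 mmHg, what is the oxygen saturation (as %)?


Y = pO2^n / (P50^n + pO2^n)
Y = 91^3.2 / (30^3.2 + 91^3.2)
Y = 97.21%

97.21%


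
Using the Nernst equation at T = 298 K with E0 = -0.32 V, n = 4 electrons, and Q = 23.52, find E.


E = E0 - (RT/nF) * ln(Q)
E = -0.32 - (8.314 * 298 / (4 * 96485)) * ln(23.52)
E = -0.3403 V

-0.3403 V


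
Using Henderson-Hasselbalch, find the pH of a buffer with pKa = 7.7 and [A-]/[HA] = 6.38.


pH = pKa + log10([A-]/[HA])
pH = 7.7 + log10(6.38)
pH = 8.5048

8.5048


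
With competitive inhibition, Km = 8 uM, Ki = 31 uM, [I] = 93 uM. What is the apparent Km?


Km_app = Km * (1 + [I]/Ki)
Km_app = 8 * (1 + 93/31)
Km_app = 32.0 uM

32.0 uM
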